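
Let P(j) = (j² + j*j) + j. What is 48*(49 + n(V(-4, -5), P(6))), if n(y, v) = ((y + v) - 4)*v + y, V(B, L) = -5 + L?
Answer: 241488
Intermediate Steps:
P(j) = j + 2*j² (P(j) = (j² + j²) + j = 2*j² + j = j + 2*j²)
n(y, v) = y + v*(-4 + v + y) (n(y, v) = ((v + y) - 4)*v + y = (-4 + v + y)*v + y = v*(-4 + v + y) + y = y + v*(-4 + v + y))
48*(49 + n(V(-4, -5), P(6))) = 48*(49 + ((-5 - 5) + (6*(1 + 2*6))² - 24*(1 + 2*6) + (6*(1 + 2*6))*(-5 - 5))) = 48*(49 + (-10 + (6*(1 + 12))² - 24*(1 + 12) + (6*(1 + 12))*(-10))) = 48*(49 + (-10 + (6*13)² - 24*13 + (6*13)*(-10))) = 48*(49 + (-10 + 78² - 4*78 + 78*(-10))) = 48*(49 + (-10 + 6084 - 312 - 780)) = 48*(49 + 4982) = 48*5031 = 241488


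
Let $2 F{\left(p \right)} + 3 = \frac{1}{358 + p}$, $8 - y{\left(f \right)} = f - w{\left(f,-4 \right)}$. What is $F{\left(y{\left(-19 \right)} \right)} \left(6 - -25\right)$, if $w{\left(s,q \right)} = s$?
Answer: $- \frac{34007}{732} \approx -46.458$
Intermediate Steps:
$y{\left(f \right)} = 8$ ($y{\left(f \right)} = 8 - \left(f - f\right) = 8 - 0 = 8 + 0 = 8$)
$F{\left(p \right)} = - \frac{3}{2} + \frac{1}{2 \left(358 + p\right)}$
$F{\left(y{\left(-19 \right)} \right)} \left(6 - -25\right) = \frac{-1073 - 24}{2 \left(358 + 8\right)} \left(6 - -25\right) = \frac{-1073 - 24}{2 \cdot 366} \left(6 + 25\right) = \frac{1}{2} \cdot \frac{1}{366} \left(-1097\right) 31 = \left(- \frac{1097}{732}\right) 31 = - \frac{34007}{732}$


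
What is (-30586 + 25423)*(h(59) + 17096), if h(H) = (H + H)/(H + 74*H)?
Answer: -2206669642/25 ≈ -8.8267e+7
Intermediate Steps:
h(H) = 2/75 (h(H) = (2*H)/((75*H)) = (2*H)*(1/(75*H)) = 2/75)
(-30586 + 25423)*(h(59) + 17096) = (-30586 + 25423)*(2/75 + 17096) = -5163*1282202/75 = -2206669642/25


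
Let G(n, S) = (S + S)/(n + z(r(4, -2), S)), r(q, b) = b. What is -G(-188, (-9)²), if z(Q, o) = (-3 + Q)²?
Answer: 162/163 ≈ 0.99387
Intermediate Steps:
G(n, S) = 2*S/(25 + n) (G(n, S) = (S + S)/(n + (-3 - 2)²) = (2*S)/(n + (-5)²) = (2*S)/(n + 25) = (2*S)/(25 + n) = 2*S/(25 + n))
-G(-188, (-9)²) = -2*(-9)²/(25 - 188) = -2*81/(-163) = -2*81*(-1)/163 = -1*(-162/163) = 162/163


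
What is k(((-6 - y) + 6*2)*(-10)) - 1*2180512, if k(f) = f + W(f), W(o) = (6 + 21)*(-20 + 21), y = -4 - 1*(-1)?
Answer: -2180575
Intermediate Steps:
y = -3 (y = -4 + 1 = -3)
W(o) = 27 (W(o) = 27*1 = 27)
k(f) = 27 + f (k(f) = f + 27 = 27 + f)
k(((-6 - y) + 6*2)*(-10)) - 1*2180512 = (27 + ((-6 - 1*(-3)) + 6*2)*(-10)) - 1*2180512 = (27 + ((-6 + 3) + 12)*(-10)) - 2180512 = (27 + (-3 + 12)*(-10)) - 2180512 = (27 + 9*(-10)) - 2180512 = (27 - 90) - 2180512 = -63 - 2180512 = -2180575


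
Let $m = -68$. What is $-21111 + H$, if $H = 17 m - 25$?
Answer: $-22292$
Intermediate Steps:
$H = -1181$ ($H = 17 \left(-68\right) - 25 = -1156 - 25 = -1181$)
$-21111 + H = -21111 - 1181 = -22292$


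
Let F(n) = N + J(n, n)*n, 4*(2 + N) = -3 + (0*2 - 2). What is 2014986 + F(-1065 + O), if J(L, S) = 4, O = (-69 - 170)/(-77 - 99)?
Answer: 22118010/11 ≈ 2.0107e+6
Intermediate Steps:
O = 239/176 (O = -239/(-176) = -239*(-1/176) = 239/176 ≈ 1.3580)
N = -13/4 (N = -2 + (-3 + (0*2 - 2))/4 = -2 + (-3 + (0 - 2))/4 = -2 + (-3 - 2)/4 = -2 + (¼)*(-5) = -2 - 5/4 = -13/4 ≈ -3.2500)
F(n) = -13/4 + 4*n
2014986 + F(-1065 + O) = 2014986 + (-13/4 + 4*(-1065 + 239/176)) = 2014986 + (-13/4 + 4*(-187201/176)) = 2014986 + (-13/4 - 187201/44) = 2014986 - 46836/11 = 22118010/11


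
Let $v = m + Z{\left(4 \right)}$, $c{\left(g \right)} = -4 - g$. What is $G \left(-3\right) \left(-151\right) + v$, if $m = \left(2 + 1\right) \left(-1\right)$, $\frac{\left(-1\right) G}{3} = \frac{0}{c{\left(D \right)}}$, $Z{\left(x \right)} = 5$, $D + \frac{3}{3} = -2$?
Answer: $2$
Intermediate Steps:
$D = -3$ ($D = -1 - 2 = -3$)
$G = 0$ ($G = - 3 \frac{0}{-4 - -3} = - 3 \frac{0}{-4 + 3} = - 3 \frac{0}{-1} = - 3 \cdot 0 \left(-1\right) = \left(-3\right) 0 = 0$)
$m = -3$ ($m = 3 \left(-1\right) = -3$)
$v = 2$ ($v = -3 + 5 = 2$)
$G \left(-3\right) \left(-151\right) + v = 0 \left(-3\right) \left(-151\right) + 2 = 0 \left(-151\right) + 2 = 0 + 2 = 2$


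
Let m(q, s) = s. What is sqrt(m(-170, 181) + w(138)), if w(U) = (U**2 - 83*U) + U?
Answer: sqrt(7909) ≈ 88.933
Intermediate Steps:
w(U) = U**2 - 82*U
sqrt(m(-170, 181) + w(138)) = sqrt(181 + 138*(-82 + 138)) = sqrt(181 + 138*56) = sqrt(181 + 7728) = sqrt(7909)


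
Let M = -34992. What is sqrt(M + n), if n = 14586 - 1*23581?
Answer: I*sqrt(43987) ≈ 209.73*I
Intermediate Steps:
n = -8995 (n = 14586 - 23581 = -8995)
sqrt(M + n) = sqrt(-34992 - 8995) = sqrt(-43987) = I*sqrt(43987)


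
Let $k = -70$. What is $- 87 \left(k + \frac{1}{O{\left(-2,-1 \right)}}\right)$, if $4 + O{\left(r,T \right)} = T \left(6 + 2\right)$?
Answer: $\frac{24389}{4} \approx 6097.3$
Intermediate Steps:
$O{\left(r,T \right)} = -4 + 8 T$ ($O{\left(r,T \right)} = -4 + T \left(6 + 2\right) = -4 + T 8 = -4 + 8 T$)
$- 87 \left(k + \frac{1}{O{\left(-2,-1 \right)}}\right) = - 87 \left(-70 + \frac{1}{-4 + 8 \left(-1\right)}\right) = - 87 \left(-70 + \frac{1}{-4 - 8}\right) = - 87 \left(-70 + \frac{1}{-12}\right) = - 87 \left(-70 - \frac{1}{12}\right) = \left(-87\right) \left(- \frac{841}{12}\right) = \frac{24389}{4}$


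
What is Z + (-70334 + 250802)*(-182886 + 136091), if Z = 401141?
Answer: -8444598919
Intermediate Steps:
Z + (-70334 + 250802)*(-182886 + 136091) = 401141 + (-70334 + 250802)*(-182886 + 136091) = 401141 + 180468*(-46795) = 401141 - 8445000060 = -8444598919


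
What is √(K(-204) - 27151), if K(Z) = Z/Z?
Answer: 5*I*√1086 ≈ 164.77*I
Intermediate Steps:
K(Z) = 1
√(K(-204) - 27151) = √(1 - 27151) = √(-27150) = 5*I*√1086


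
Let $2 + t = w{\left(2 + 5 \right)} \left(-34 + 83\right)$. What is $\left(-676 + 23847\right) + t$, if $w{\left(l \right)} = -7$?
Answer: $22826$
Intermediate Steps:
$t = -345$ ($t = -2 - 7 \left(-34 + 83\right) = -2 - 343 = -345$)
$\left(-676 + 23847\right) + t = \left(-676 + 23847\right) - 345 = 23171 - 345 = 22826$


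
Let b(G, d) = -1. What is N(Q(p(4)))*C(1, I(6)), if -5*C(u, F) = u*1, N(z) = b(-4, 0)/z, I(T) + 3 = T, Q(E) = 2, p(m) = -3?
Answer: ⅒ ≈ 0.10000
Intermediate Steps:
I(T) = -3 + T
N(z) = -1/z
C(u, F) = -u/5
N(Q(p(4)))*C(1, I(6)) = (-1/2)*(-⅕*1) = -1*½*(-⅕) = -½*(-⅕) = ⅒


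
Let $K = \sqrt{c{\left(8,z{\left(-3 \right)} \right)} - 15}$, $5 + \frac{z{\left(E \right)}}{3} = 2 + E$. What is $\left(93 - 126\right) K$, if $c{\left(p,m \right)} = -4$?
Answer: $- 33 i \sqrt{19} \approx - 143.84 i$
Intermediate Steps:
$z{\left(E \right)} = -9 + 3 E$ ($z{\left(E \right)} = -15 + 3 \left(2 + E\right) = -15 + \left(6 + 3 E\right) = -9 + 3 E$)
$K = i \sqrt{19}$ ($K = \sqrt{-4 - 15} = \sqrt{-19} = i \sqrt{19} \approx 4.3589 i$)
$\left(93 - 126\right) K = \left(93 - 126\right) i \sqrt{19} = - 33 i \sqrt{19}$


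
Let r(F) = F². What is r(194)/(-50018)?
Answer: -18818/25009 ≈ -0.75245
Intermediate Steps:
r(194)/(-50018) = 194²/(-50018) = 37636*(-1/50018) = -18818/25009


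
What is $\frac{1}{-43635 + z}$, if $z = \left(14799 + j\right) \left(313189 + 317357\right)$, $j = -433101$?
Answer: $- \frac{1}{263758696527} \approx -3.7913 \cdot 10^{-12}$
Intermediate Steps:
$z = -263758652892$ ($z = \left(14799 - 433101\right) \left(313189 + 317357\right) = \left(-418302\right) 630546 = -263758652892$)
$\frac{1}{-43635 + z} = \frac{1}{-43635 - 263758652892} = \frac{1}{-263758696527} = - \frac{1}{263758696527}$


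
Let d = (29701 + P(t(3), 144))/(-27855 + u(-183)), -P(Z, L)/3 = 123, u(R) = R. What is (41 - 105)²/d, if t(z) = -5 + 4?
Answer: -28710912/7333 ≈ -3915.3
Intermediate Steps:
t(z) = -1
P(Z, L) = -369 (P(Z, L) = -3*123 = -369)
d = -14666/14019 (d = (29701 - 369)/(-27855 - 183) = 29332/(-28038) = 29332*(-1/28038) = -14666/14019 ≈ -1.0462)
(41 - 105)²/d = (41 - 105)²/(-14666/14019) = (-64)²*(-14019/14666) = 4096*(-14019/14666) = -28710912/7333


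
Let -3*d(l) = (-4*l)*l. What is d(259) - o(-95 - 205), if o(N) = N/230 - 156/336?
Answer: 172804073/1932 ≈ 89443.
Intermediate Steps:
d(l) = 4*l²/3 (d(l) = -(-4*l)*l/3 = -(-4)*l²/3 = 4*l²/3)
o(N) = -13/28 + N/230 (o(N) = N*(1/230) - 156*1/336 = N/230 - 13/28 = -13/28 + N/230)
d(259) - o(-95 - 205) = (4/3)*259² - (-13/28 + (-95 - 205)/230) = (4/3)*67081 - (-13/28 + (1/230)*(-300)) = 268324/3 - (-13/28 - 30/23) = 268324/3 - 1*(-1139/644) = 268324/3 + 1139/644 = 172804073/1932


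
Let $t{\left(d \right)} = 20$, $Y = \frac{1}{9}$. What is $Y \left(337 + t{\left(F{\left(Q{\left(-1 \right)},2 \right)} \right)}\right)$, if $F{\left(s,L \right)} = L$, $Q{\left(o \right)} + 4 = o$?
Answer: $\frac{119}{3} \approx 39.667$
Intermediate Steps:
$Y = \frac{1}{9} \approx 0.11111$
$Q{\left(o \right)} = -4 + o$
$Y \left(337 + t{\left(F{\left(Q{\left(-1 \right)},2 \right)} \right)}\right) = \frac{337 + 20}{9} = \frac{1}{9} \cdot 357 = \frac{119}{3}$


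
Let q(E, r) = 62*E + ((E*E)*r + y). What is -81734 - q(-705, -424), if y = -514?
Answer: 210701090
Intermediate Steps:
q(E, r) = -514 + 62*E + r*E² (q(E, r) = 62*E + ((E*E)*r - 514) = 62*E + (E²*r - 514) = 62*E + (r*E² - 514) = 62*E + (-514 + r*E²) = -514 + 62*E + r*E²)
-81734 - q(-705, -424) = -81734 - (-514 + 62*(-705) - 424*(-705)²) = -81734 - (-514 - 43710 - 424*497025) = -81734 - (-514 - 43710 - 210738600) = -81734 - 1*(-210782824) = -81734 + 210782824 = 210701090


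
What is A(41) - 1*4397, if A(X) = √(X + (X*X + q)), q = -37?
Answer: -4397 + √1685 ≈ -4356.0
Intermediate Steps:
A(X) = √(-37 + X + X²) (A(X) = √(X + (X*X - 37)) = √(X + (X² - 37)) = √(X + (-37 + X²)) = √(-37 + X + X²))
A(41) - 1*4397 = √(-37 + 41 + 41²) - 1*4397 = √(-37 + 41 + 1681) - 4397 = √1685 - 4397 = -4397 + √1685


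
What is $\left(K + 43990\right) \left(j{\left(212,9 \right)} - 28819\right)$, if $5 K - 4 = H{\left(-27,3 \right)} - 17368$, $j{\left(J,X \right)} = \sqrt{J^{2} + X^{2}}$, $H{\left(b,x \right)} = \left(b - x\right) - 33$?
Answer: $- \frac{5836510337}{5} + 202523 \sqrt{1801} \approx -1.1587 \cdot 10^{9}$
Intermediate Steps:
$H{\left(b,x \right)} = -33 + b - x$
$K = - \frac{17427}{5}$ ($K = \frac{4}{5} + \frac{\left(-33 - 27 - 3\right) - 17368}{5} = \frac{4}{5} + \frac{-63 - 17368}{5} = \frac{4}{5} + \frac{1}{5} \left(-17431\right) = \frac{4}{5} - \frac{17431}{5} = - \frac{17427}{5} \approx -3485.4$)
$\left(K + 43990\right) \left(j{\left(212,9 \right)} - 28819\right) = \left(- \frac{17427}{5} + 43990\right) \left(\sqrt{212^{2} + 9^{2}} - 28819\right) = \frac{202523 \left(\sqrt{44944 + 81} - 28819\right)}{5} = \frac{202523 \left(\sqrt{45025} - 28819\right)}{5} = \frac{202523 \left(5 \sqrt{1801} - 28819\right)}{5} = \frac{202523 \left(-28819 + 5 \sqrt{1801}\right)}{5} = - \frac{5836510337}{5} + 202523 \sqrt{1801}$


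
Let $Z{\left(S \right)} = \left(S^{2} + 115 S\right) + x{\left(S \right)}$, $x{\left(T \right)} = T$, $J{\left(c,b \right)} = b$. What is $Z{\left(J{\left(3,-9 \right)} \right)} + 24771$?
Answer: $23808$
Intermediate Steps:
$Z{\left(S \right)} = S^{2} + 116 S$ ($Z{\left(S \right)} = \left(S^{2} + 115 S\right) + S = S^{2} + 116 S$)
$Z{\left(J{\left(3,-9 \right)} \right)} + 24771 = - 9 \left(116 - 9\right) + 24771 = \left(-9\right) 107 + 24771 = -963 + 24771 = 23808$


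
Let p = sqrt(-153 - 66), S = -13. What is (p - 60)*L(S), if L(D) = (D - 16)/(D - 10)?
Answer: -1740/23 + 29*I*sqrt(219)/23 ≈ -75.652 + 18.659*I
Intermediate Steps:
L(D) = (-16 + D)/(-10 + D)
p = I*sqrt(219) (p = sqrt(-219) = I*sqrt(219) ≈ 14.799*I)
(p - 60)*L(S) = (I*sqrt(219) - 60)*((-16 - 13)/(-10 - 13)) = (-60 + I*sqrt(219))*(-29/(-23)) = (-60 + I*sqrt(219))*(-1/23*(-29)) = (-60 + I*sqrt(219))*(29/23) = -1740/23 + 29*I*sqrt(219)/23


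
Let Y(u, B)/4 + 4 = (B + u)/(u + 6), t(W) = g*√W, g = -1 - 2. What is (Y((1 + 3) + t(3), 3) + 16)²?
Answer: 33472/5329 - 12384*√3/5329 ≈ 2.2560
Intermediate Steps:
g = -3
t(W) = -3*√W
Y(u, B) = -16 + 4*(B + u)/(6 + u) (Y(u, B) = -16 + 4*((B + u)/(u + 6)) = -16 + 4*((B + u)/(6 + u)) = -16 + 4*(B + u)/(6 + u))
(Y((1 + 3) + t(3), 3) + 16)² = (4*(-24 + 3 - 3*((1 + 3) - 3*√3))/(6 + ((1 + 3) - 3*√3)) + 16)² = (4*(-24 + 3 - 3*(4 - 3*√3))/(6 + (4 - 3*√3)) + 16)² = (4*(-24 + 3 + (-12 + 9*√3))/(10 - 3*√3) + 16)² = (4*(-33 + 9*√3)/(10 - 3*√3) + 16)² = (16 + 4*(-33 + 9*√3)/(10 - 3*√3))²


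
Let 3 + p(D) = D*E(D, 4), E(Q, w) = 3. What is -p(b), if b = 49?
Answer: -144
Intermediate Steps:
p(D) = -3 + 3*D (p(D) = -3 + D*3 = -3 + 3*D)
-p(b) = -(-3 + 3*49) = -(-3 + 147) = -1*144 = -144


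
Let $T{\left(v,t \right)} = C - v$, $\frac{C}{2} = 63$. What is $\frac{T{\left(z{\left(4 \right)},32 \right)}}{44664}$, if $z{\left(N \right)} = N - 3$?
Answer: $\frac{125}{44664} \approx 0.0027987$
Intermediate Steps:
$C = 126$ ($C = 2 \cdot 63 = 126$)
$z{\left(N \right)} = -3 + N$ ($z{\left(N \right)} = N - 3 = -3 + N$)
$T{\left(v,t \right)} = 126 - v$
$\frac{T{\left(z{\left(4 \right)},32 \right)}}{44664} = \frac{126 - \left(-3 + 4\right)}{44664} = \left(126 - 1\right) \frac{1}{44664} = 125 \cdot \frac{1}{44664} = \frac{125}{44664}$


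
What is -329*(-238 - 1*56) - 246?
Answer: 96480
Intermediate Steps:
-329*(-238 - 1*56) - 246 = -329*(-238 - 56) - 246 = -329*(-294) - 246 = 96726 - 246 = 96480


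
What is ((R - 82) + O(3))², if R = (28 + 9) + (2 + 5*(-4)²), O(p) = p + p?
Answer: 1849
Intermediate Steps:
O(p) = 2*p
R = 119 (R = 37 + (2 + 5*16) = 37 + (2 + 80) = 37 + 82 = 119)
((R - 82) + O(3))² = ((119 - 82) + 2*3)² = (37 + 6)² = 43² = 1849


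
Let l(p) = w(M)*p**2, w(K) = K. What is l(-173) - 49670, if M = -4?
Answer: -169386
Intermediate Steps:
l(p) = -4*p**2
l(-173) - 49670 = -4*(-173)**2 - 49670 = -4*29929 - 49670 = -119716 - 49670 = -169386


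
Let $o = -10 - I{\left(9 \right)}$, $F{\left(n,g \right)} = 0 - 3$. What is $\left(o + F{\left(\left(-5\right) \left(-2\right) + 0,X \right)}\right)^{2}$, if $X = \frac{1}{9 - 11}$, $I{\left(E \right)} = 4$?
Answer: $289$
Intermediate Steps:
$X = - \frac{1}{2}$ ($X = \frac{1}{-2} = - \frac{1}{2} \approx -0.5$)
$F{\left(n,g \right)} = -3$ ($F{\left(n,g \right)} = 0 - 3 = -3$)
$o = -14$ ($o = -10 - 4 = -14$)
$\left(o + F{\left(\left(-5\right) \left(-2\right) + 0,X \right)}\right)^{2} = \left(-14 - 3\right)^{2} = \left(-17\right)^{2} = 289$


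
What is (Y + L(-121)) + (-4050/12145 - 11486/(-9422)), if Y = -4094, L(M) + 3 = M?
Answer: -984826945/233531 ≈ -4217.1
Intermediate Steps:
L(M) = -3 + M
(Y + L(-121)) + (-4050/12145 - 11486/(-9422)) = (-4094 + (-3 - 121)) + (-4050/12145 - 11486/(-9422)) = (-4094 - 124) + (-4050*1/12145 - 11486*(-1/9422)) = -4218 + (-810/2429 + 5743/4711) = -4218 + 206813/233531 = -984826945/233531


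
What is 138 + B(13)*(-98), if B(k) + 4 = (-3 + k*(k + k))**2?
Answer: -10997520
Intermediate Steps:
B(k) = -4 + (-3 + 2*k**2)**2 (B(k) = -4 + (-3 + k*(k + k))**2 = -4 + (-3 + k*(2*k))**2 = -4 + (-3 + 2*k**2)**2)
138 + B(13)*(-98) = 138 + (-4 + (-3 + 2*13**2)**2)*(-98) = 138 + (-4 + (-3 + 2*169)**2)*(-98) = 138 + (-4 + (-3 + 338)**2)*(-98) = 138 + (-4 + 335**2)*(-98) = 138 + (-4 + 112225)*(-98) = 138 + 112221*(-98) = 138 - 10997658 = -10997520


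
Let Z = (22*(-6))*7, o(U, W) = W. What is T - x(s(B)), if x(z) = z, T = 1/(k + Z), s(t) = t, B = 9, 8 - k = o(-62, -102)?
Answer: -7327/814 ≈ -9.0012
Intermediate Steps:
k = 110 (k = 8 - 1*(-102) = 8 + 102 = 110)
Z = -924 (Z = -132*7 = -924)
T = -1/814 (T = 1/(110 - 924) = 1/(-814) = -1/814 ≈ -0.0012285)
T - x(s(B)) = -1/814 - 1*9 = -1/814 - 9 = -7327/814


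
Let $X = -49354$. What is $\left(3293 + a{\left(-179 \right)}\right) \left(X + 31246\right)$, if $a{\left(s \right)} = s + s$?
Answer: $-53146980$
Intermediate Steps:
$a{\left(s \right)} = 2 s$
$\left(3293 + a{\left(-179 \right)}\right) \left(X + 31246\right) = \left(3293 + 2 \left(-179\right)\right) \left(-49354 + 31246\right) = \left(3293 - 358\right) \left(-18108\right) = 2935 \left(-18108\right) = -53146980$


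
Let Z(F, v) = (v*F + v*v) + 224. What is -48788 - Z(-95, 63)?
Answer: -46996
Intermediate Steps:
Z(F, v) = 224 + v² + F*v (Z(F, v) = (F*v + v²) + 224 = (v² + F*v) + 224 = 224 + v² + F*v)
-48788 - Z(-95, 63) = -48788 - (224 + 63² - 95*63) = -48788 - (224 + 3969 - 5985) = -48788 - 1*(-1792) = -48788 + 1792 = -46996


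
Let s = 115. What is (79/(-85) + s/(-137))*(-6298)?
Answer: 129726204/11645 ≈ 11140.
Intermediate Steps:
(79/(-85) + s/(-137))*(-6298) = (79/(-85) + 115/(-137))*(-6298) = (79*(-1/85) + 115*(-1/137))*(-6298) = (-79/85 - 115/137)*(-6298) = -20598/11645*(-6298) = 129726204/11645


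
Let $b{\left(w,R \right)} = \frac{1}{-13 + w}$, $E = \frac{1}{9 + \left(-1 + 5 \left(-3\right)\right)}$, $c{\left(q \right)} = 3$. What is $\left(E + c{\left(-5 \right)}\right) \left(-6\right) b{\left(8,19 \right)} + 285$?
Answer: $\frac{2019}{7} \approx 288.43$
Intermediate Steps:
$E = - \frac{1}{7}$ ($E = \frac{1}{9 - 16} = \frac{1}{-7} = - \frac{1}{7} \approx -0.14286$)
$\left(E + c{\left(-5 \right)}\right) \left(-6\right) b{\left(8,19 \right)} + 285 = \frac{\left(- \frac{1}{7} + 3\right) \left(-6\right)}{-13 + 8} + 285 = \frac{\frac{20}{7} \left(-6\right)}{-5} + 285 = \left(- \frac{120}{7}\right) \left(- \frac{1}{5}\right) + 285 = \frac{24}{7} + 285 = \frac{2019}{7}$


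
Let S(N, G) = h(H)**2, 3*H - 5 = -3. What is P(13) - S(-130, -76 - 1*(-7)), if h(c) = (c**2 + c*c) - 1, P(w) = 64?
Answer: 5183/81 ≈ 63.988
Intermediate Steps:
H = 2/3 (H = 5/3 + (1/3)*(-3) = 5/3 - 1 = 2/3 ≈ 0.66667)
h(c) = -1 + 2*c**2 (h(c) = (c**2 + c**2) - 1 = 2*c**2 - 1 = -1 + 2*c**2)
S(N, G) = 1/81 (S(N, G) = (-1 + 2*(2/3)**2)**2 = (-1 + 2*(4/9))**2 = (-1 + 8/9)**2 = (-1/9)**2 = 1/81)
P(13) - S(-130, -76 - 1*(-7)) = 64 - 1*1/81 = 64 - 1/81 = 5183/81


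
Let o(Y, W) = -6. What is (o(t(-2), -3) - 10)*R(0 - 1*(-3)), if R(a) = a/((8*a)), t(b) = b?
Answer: -2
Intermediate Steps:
R(a) = ⅛ (R(a) = a*(1/(8*a)) = ⅛)
(o(t(-2), -3) - 10)*R(0 - 1*(-3)) = (-6 - 10)*(⅛) = -16*⅛ = -2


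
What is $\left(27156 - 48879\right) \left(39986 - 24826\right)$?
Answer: $-329320680$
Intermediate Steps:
$\left(27156 - 48879\right) \left(39986 - 24826\right) = \left(-21723\right) 15160 = -329320680$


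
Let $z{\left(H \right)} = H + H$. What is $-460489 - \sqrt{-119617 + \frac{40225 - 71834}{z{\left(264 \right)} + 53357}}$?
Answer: $-460489 - \frac{i \sqrt{347320814045790}}{53885} \approx -4.6049 \cdot 10^{5} - 345.86 i$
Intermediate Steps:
$z{\left(H \right)} = 2 H$
$-460489 - \sqrt{-119617 + \frac{40225 - 71834}{z{\left(264 \right)} + 53357}} = -460489 - \sqrt{-119617 + \frac{40225 - 71834}{2 \cdot 264 + 53357}} = -460489 - \sqrt{-119617 - \frac{31609}{528 + 53357}} = -460489 - \sqrt{-119617 - \frac{31609}{53885}} = -460489 - \sqrt{- \frac{6445593654}{53885}} = -460489 - \frac{i \sqrt{347320814045790}}{53885}$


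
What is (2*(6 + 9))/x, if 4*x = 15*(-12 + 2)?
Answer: -4/5 ≈ -0.80000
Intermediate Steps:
x = -75/2 (x = (15*(-12 + 2))/4 = (15*(-10))/4 = (1/4)*(-150) = -75/2 ≈ -37.500)
(2*(6 + 9))/x = (2*(6 + 9))/(-75/2) = (2*15)*(-2/75) = 30*(-2/75) = -4/5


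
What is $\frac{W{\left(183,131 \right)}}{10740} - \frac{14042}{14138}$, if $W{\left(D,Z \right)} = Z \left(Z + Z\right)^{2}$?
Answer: $\frac{15872903894}{18980265} \approx 836.28$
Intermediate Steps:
$W{\left(D,Z \right)} = 4 Z^{3}$ ($W{\left(D,Z \right)} = Z \left(2 Z\right)^{2} = Z 4 Z^{2} = 4 Z^{3}$)
$\frac{W{\left(183,131 \right)}}{10740} - \frac{14042}{14138} = \frac{4 \cdot 131^{3}}{10740} - \frac{14042}{14138} = 4 \cdot 2248091 \cdot \frac{1}{10740} - \frac{7021}{7069} = 8992364 \cdot \frac{1}{10740} - \frac{7021}{7069} = \frac{2248091}{2685} - \frac{7021}{7069} = \frac{15872903894}{18980265}$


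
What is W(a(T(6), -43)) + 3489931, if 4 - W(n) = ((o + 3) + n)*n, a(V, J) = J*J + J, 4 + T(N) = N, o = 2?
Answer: 219269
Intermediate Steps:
T(N) = -4 + N
a(V, J) = J + J² (a(V, J) = J² + J = J + J²)
W(n) = 4 - n*(5 + n) (W(n) = 4 - ((2 + 3) + n)*n = 4 - (5 + n)*n = 4 - n*(5 + n))
W(a(T(6), -43)) + 3489931 = (4 - (-43*(1 - 43))² - (-215)*(1 - 43)) + 3489931 = (4 - (-43*(-42))² - (-215)*(-42)) + 3489931 = (4 - 1*1806² - 5*1806) + 3489931 = (4 - 1*3261636 - 9030) + 3489931 = (4 - 3261636 - 9030) + 3489931 = -3270662 + 3489931 = 219269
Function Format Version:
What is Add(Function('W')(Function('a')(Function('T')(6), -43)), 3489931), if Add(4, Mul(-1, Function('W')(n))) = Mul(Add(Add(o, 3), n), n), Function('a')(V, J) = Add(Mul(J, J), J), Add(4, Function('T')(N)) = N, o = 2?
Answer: 219269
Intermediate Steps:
Function('T')(N) = Add(-4, N)
Function('a')(V, J) = Add(J, Pow(J, 2)) (Function('a')(V, J) = Add(Pow(J, 2), J) = Add(J, Pow(J, 2)))
Function('W')(n) = Add(4, Mul(-1, n, Add(5, n))) (Function('W')(n) = Add(4, Mul(-1, Mul(Add(Add(2, 3), n), n))) = Add(4, Mul(-1, Mul(Add(5, n), n))) = Add(4, Mul(-1, Mul(n, Add(5, n)))) = Add(4, Mul(-1, n, Add(5, n))))
Add(Function('W')(Function('a')(Function('T')(6), -43)), 3489931) = Add(Add(4, Mul(-1, Pow(Mul(-43, Add(1, -43)), 2)), Mul(-5, Mul(-43, Add(1, -43)))), 3489931) = Add(Add(4, Mul(-1, Pow(Mul(-43, -42), 2)), Mul(-5, Mul(-43, -42))), 3489931) = Add(Add(4, Mul(-1, Pow(1806, 2)), Mul(-5, 1806)), 3489931) = Add(Add(4, Mul(-1, 3261636), -9030), 3489931) = Add(Add(4, -3261636, -9030), 3489931) = Add(-3270662, 3489931) = 219269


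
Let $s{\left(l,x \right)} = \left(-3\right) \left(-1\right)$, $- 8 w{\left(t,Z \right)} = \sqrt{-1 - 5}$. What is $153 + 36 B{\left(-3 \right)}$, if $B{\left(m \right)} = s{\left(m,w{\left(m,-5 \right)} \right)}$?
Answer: $261$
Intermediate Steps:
$w{\left(t,Z \right)} = - \frac{i \sqrt{6}}{8}$ ($w{\left(t,Z \right)} = - \frac{\sqrt{-1 - 5}}{8} = - \frac{\sqrt{-6}}{8} = - \frac{i \sqrt{6}}{8}$)
$s{\left(l,x \right)} = 3$
$B{\left(m \right)} = 3$
$153 + 36 B{\left(-3 \right)} = 153 + 36 \cdot 3 = 153 + 108 = 261$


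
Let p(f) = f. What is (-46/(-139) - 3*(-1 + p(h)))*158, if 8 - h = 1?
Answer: -388048/139 ≈ -2791.7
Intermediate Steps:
h = 7 (h = 8 - 1*1 = 8 - 1 = 7)
(-46/(-139) - 3*(-1 + p(h)))*158 = (-46/(-139) - 3*(-1 + 7))*158 = (-46*(-1/139) - 3*6)*158 = (46/139 - 18)*158 = -2456/139*158 = -388048/139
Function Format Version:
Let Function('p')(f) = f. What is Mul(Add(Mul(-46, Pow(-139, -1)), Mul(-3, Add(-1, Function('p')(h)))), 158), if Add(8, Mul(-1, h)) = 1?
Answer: Rational(-388048, 139) ≈ -2791.7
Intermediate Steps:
h = 7 (h = Add(8, Mul(-1, 1)) = Add(8, -1) = 7)
Mul(Add(Mul(-46, Pow(-139, -1)), Mul(-3, Add(-1, Function('p')(h)))), 158) = Mul(Add(Mul(-46, Pow(-139, -1)), Mul(-3, Add(-1, 7))), 158) = Mul(Add(Mul(-46, Rational(-1, 139)), Mul(-3, 6)), 158) = Mul(Add(Rational(46, 139), -18), 158) = Mul(Rational(-2456, 139), 158) = Rational(-388048, 139)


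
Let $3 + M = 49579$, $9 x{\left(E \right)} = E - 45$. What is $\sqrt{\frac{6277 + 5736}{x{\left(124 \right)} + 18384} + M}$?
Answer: $\frac{\sqrt{1358491329838195}}{165535} \approx 222.66$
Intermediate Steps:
$x{\left(E \right)} = -5 + \frac{E}{9}$ ($x{\left(E \right)} = \frac{E - 45}{9} = \frac{-45 + E}{9} = -5 + \frac{E}{9}$)
$M = 49576$ ($M = -3 + 49579 = 49576$)
$\sqrt{\frac{6277 + 5736}{x{\left(124 \right)} + 18384} + M} = \sqrt{\frac{6277 + 5736}{\left(-5 + \frac{1}{9} \cdot 124\right) + 18384} + 49576} = \sqrt{\frac{12013}{\left(-5 + \frac{124}{9}\right) + 18384} + 49576} = \sqrt{\frac{12013}{\frac{79}{9} + 18384} + 49576} = \sqrt{\frac{12013}{\frac{165535}{9}} + 49576} = \sqrt{12013 \cdot \frac{9}{165535} + 49576} = \sqrt{\frac{108117}{165535} + 49576} = \sqrt{\frac{8206671277}{165535}} = \frac{\sqrt{1358491329838195}}{165535}$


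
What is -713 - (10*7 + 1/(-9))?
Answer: -7046/9 ≈ -782.89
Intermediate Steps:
-713 - (10*7 + 1/(-9)) = -713 - (70 - 1/9) = -713 - 1*629/9 = -713 - 629/9 = -7046/9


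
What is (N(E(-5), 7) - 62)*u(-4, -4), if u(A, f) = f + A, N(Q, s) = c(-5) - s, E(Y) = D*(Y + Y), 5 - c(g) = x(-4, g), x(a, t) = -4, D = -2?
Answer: 480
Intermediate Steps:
c(g) = 9 (c(g) = 5 - 1*(-4) = 5 + 4 = 9)
E(Y) = -4*Y (E(Y) = -2*(Y + Y) = -4*Y)
N(Q, s) = 9 - s
u(A, f) = A + f
(N(E(-5), 7) - 62)*u(-4, -4) = ((9 - 1*7) - 62)*(-4 - 4) = ((9 - 7) - 62)*(-8) = (2 - 62)*(-8) = -60*(-8) = 480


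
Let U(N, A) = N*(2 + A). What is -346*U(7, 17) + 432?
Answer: -45586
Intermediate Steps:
-346*U(7, 17) + 432 = -2422*(2 + 17) + 432 = -2422*19 + 432 = -346*133 + 432 = -46018 + 432 = -45586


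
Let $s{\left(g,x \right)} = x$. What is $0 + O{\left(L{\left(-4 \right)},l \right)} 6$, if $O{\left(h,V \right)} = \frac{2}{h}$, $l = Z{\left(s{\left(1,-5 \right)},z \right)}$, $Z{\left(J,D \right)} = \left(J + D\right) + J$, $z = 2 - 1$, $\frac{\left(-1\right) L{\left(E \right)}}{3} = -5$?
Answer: $\frac{4}{5} \approx 0.8$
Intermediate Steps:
$L{\left(E \right)} = 15$ ($L{\left(E \right)} = \left(-3\right) \left(-5\right) = 15$)
$z = 1$ ($z = 2 - 1 = 1$)
$Z{\left(J,D \right)} = D + 2 J$ ($Z{\left(J,D \right)} = \left(D + J\right) + J = D + 2 J$)
$l = -9$ ($l = 1 + 2 \left(-5\right) = 1 - 10 = -9$)
$0 + O{\left(L{\left(-4 \right)},l \right)} 6 = 0 + \frac{2}{15} \cdot 6 = 0 + \frac{4}{5} = \frac{4}{5}$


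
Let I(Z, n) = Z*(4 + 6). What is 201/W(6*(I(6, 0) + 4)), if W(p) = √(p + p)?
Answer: 67*√3/16 ≈ 7.2530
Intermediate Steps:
I(Z, n) = 10*Z (I(Z, n) = Z*10 = 10*Z)
W(p) = √2*√p (W(p) = √(2*p) = √2*√p)
201/W(6*(I(6, 0) + 4)) = 201/((√2*√(6*(10*6 + 4)))) = 201/((√2*√(6*(60 + 4)))) = 201/((√2*√(6*64))) = 201/((√2*√384)) = 201/((√2*(8*√6))) = 201/((16*√3)) = 201*(√3/48) = 67*√3/16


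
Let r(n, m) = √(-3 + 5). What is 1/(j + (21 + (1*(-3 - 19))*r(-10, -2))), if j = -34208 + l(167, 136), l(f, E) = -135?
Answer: -17161/588999358 + 11*√2/588999358 ≈ -2.9109e-5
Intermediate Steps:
r(n, m) = √2
j = -34343 (j = -34208 - 135 = -34343)
1/(j + (21 + (1*(-3 - 19))*r(-10, -2))) = 1/(-34343 + (21 + (1*(-3 - 19))*√2)) = 1/(-34343 + (21 + (1*(-22))*√2)) = 1/(-34343 + (21 - 22*√2)) = 1/(-34322 - 22*√2)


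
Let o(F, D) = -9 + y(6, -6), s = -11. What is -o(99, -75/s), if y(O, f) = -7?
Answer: 16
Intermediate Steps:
o(F, D) = -16 (o(F, D) = -9 - 7 = -16)
-o(99, -75/s) = -1*(-16) = 16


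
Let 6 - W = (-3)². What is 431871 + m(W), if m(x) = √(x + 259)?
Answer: 431887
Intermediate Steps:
W = -3 (W = 6 - 1*(-3)² = 6 - 1*9 = 6 - 9 = -3)
m(x) = √(259 + x)
431871 + m(W) = 431871 + √(259 - 3) = 431871 + √256 = 431871 + 16 = 431887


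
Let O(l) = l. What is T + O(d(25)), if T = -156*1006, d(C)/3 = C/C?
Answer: -156933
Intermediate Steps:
d(C) = 3 (d(C) = 3*(C/C) = 3*1 = 3)
T = -156936
T + O(d(25)) = -156936 + 3 = -156933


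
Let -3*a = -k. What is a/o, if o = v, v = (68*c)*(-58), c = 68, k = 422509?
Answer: -422509/804576 ≈ -0.52513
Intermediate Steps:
a = 422509/3 (a = -(-1)*422509/3 = -1/3*(-422509) = 422509/3 ≈ 1.4084e+5)
v = -268192 (v = (68*68)*(-58) = 4624*(-58) = -268192)
o = -268192
a/o = (422509/3)/(-268192) = (422509/3)*(-1/268192) = -422509/804576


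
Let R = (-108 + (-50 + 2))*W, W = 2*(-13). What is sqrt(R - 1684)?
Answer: 2*sqrt(593) ≈ 48.703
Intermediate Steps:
W = -26
R = 4056 (R = (-108 + (-50 + 2))*(-26) = (-108 - 48)*(-26) = -156*(-26) = 4056)
sqrt(R - 1684) = sqrt(4056 - 1684) = sqrt(2372) = 2*sqrt(593)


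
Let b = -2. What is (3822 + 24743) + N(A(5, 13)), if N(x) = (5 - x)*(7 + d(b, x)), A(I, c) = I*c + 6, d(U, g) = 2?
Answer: 27971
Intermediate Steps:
A(I, c) = 6 + I*c
N(x) = 45 - 9*x (N(x) = (5 - x)*(7 + 2) = (5 - x)*9 = 45 - 9*x)
(3822 + 24743) + N(A(5, 13)) = (3822 + 24743) + (45 - 9*(6 + 5*13)) = 28565 + (45 - 9*(6 + 65)) = 28565 + (45 - 9*71) = 28565 + (45 - 639) = 28565 - 594 = 27971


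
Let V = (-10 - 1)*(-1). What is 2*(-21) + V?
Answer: -31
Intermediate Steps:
V = 11 (V = -11*(-1) = 11)
2*(-21) + V = 2*(-21) + 11 = -42 + 11 = -31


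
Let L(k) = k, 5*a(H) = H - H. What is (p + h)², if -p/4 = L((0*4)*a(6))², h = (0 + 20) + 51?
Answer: 5041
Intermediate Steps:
a(H) = 0 (a(H) = (H - H)/5 = (⅕)*0 = 0)
h = 71 (h = 20 + 51 = 71)
p = 0 (p = -4*((0*4)*0)² = -4*(0*0)² = -4*0² = -4*0 = 0)
(p + h)² = (0 + 71)² = 71² = 5041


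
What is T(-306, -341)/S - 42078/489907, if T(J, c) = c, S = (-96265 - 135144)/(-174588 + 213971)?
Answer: 6569519289019/113368888963 ≈ 57.948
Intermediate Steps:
S = -231409/39383 ≈ -5.8759
T(-306, -341)/S - 42078/489907 = -341/(-231409/39383) - 42078/489907 = -341*(-39383/231409) - 42078*1/489907 = 13429603/231409 - 42078/489907 = 6569519289019/113368888963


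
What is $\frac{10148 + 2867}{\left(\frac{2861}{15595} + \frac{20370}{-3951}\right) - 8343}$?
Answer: $- \frac{267310074225}{171455787058} \approx -1.5591$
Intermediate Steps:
$\frac{10148 + 2867}{\left(\frac{2861}{15595} + \frac{20370}{-3951}\right) - 8343} = \frac{13015}{\left(2861 \cdot \frac{1}{15595} + 20370 \left(- \frac{1}{3951}\right)\right) - 8343} = \frac{13015}{\left(\frac{2861}{15595} - \frac{6790}{1317}\right) - 8343} = \frac{13015}{- \frac{102122113}{20538615} - 8343} = \frac{13015}{- \frac{171455787058}{20538615}} = 13015 \left(- \frac{20538615}{171455787058}\right) = - \frac{267310074225}{171455787058}$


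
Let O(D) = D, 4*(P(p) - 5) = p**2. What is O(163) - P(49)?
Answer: -1769/4 ≈ -442.25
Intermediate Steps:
P(p) = 5 + p**2/4
O(163) - P(49) = 163 - (5 + (1/4)*49**2) = 163 - (5 + (1/4)*2401) = 163 - (5 + 2401/4) = 163 - 1*2421/4 = 163 - 2421/4 = -1769/4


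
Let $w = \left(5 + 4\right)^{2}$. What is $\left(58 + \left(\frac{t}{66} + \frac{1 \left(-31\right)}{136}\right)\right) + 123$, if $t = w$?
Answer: $\frac{272271}{1496} \approx 182.0$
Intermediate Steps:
$w = 81$ ($w = 9^{2} = 81$)
$t = 81$
$\left(58 + \left(\frac{t}{66} + \frac{1 \left(-31\right)}{136}\right)\right) + 123 = \left(58 + \left(\frac{81}{66} + \frac{1 \left(-31\right)}{136}\right)\right) + 123 = \left(58 + \left(81 \cdot \frac{1}{66} - \frac{31}{136}\right)\right) + 123 = \left(58 + \left(\frac{27}{22} - \frac{31}{136}\right)\right) + 123 = \left(58 + \frac{1495}{1496}\right) + 123 = \frac{88263}{1496} + 123 = \frac{272271}{1496}$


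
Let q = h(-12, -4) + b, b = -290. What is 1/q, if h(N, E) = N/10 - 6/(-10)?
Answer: -5/1453 ≈ -0.0034412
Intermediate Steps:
h(N, E) = ⅗ + N/10 (h(N, E) = N*(⅒) - 6*(-⅒) = N/10 + ⅗ = ⅗ + N/10)
q = -1453/5 (q = (⅗ + (⅒)*(-12)) - 290 = (⅗ - 6/5) - 290 = -⅗ - 290 = -1453/5 ≈ -290.60)
1/q = 1/(-1453/5) = -5/1453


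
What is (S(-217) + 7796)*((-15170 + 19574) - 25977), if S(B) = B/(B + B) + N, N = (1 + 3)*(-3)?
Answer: -335870037/2 ≈ -1.6793e+8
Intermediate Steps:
N = -12 (N = 4*(-3) = -12)
S(B) = -23/2 (S(B) = B/(B + B) - 12 = B/((2*B)) - 12 = (1/(2*B))*B - 12 = 1/2 - 12 = -23/2)
(S(-217) + 7796)*((-15170 + 19574) - 25977) = (-23/2 + 7796)*((-15170 + 19574) - 25977) = 15569*(4404 - 25977)/2 = (15569/2)*(-21573) = -335870037/2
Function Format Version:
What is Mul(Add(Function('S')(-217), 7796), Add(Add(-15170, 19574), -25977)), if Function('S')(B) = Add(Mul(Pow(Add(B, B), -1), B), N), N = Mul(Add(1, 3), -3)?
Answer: Rational(-335870037, 2) ≈ -1.6793e+8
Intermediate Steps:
N = -12 (N = Mul(4, -3) = -12)
Function('S')(B) = Rational(-23, 2) (Function('S')(B) = Add(Mul(Pow(Add(B, B), -1), B), -12) = Add(Mul(Pow(Mul(2, B), -1), B), -12) = Add(Mul(Mul(Rational(1, 2), Pow(B, -1)), B), -12) = Add(Rational(1, 2), -12) = Rational(-23, 2))
Mul(Add(Function('S')(-217), 7796), Add(Add(-15170, 19574), -25977)) = Mul(Add(Rational(-23, 2), 7796), Add(Add(-15170, 19574), -25977)) = Mul(Rational(15569, 2), Add(4404, -25977)) = Mul(Rational(15569, 2), -21573) = Rational(-335870037, 2)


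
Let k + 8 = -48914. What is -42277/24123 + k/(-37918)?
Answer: -211456940/457347957 ≈ -0.46235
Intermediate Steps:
k = -48922 (k = -8 - 48914 = -48922)
-42277/24123 + k/(-37918) = -42277/24123 - 48922/(-37918) = -42277*1/24123 - 48922*(-1/37918) = -42277/24123 + 24461/18959 = -211456940/457347957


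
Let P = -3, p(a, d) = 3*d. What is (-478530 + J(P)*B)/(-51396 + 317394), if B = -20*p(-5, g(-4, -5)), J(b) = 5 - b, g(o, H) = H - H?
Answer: -79755/44333 ≈ -1.7990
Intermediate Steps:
g(o, H) = 0
B = 0 (B = -60*0 = -20*0 = 0)
(-478530 + J(P)*B)/(-51396 + 317394) = (-478530 + (5 - 1*(-3))*0)/(-51396 + 317394) = (-478530 + (5 + 3)*0)/265998 = (-478530 + 8*0)*(1/265998) = (-478530 + 0)*(1/265998) = -478530*1/265998 = -79755/44333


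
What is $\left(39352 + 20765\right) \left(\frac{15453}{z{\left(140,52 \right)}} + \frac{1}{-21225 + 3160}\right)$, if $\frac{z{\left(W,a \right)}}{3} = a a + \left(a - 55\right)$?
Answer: $\frac{5593893703338}{48793565} \approx 1.1464 \cdot 10^{5}$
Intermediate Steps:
$z{\left(W,a \right)} = -165 + 3 a + 3 a^{2}$ ($z{\left(W,a \right)} = 3 \left(a a + \left(a - 55\right)\right) = 3 \left(a^{2} + \left(-55 + a\right)\right) = 3 \left(-55 + a + a^{2}\right) = -165 + 3 a + 3 a^{2}$)
$\left(39352 + 20765\right) \left(\frac{15453}{z{\left(140,52 \right)}} + \frac{1}{-21225 + 3160}\right) = \left(39352 + 20765\right) \left(\frac{15453}{-165 + 3 \cdot 52 + 3 \cdot 52^{2}} + \frac{1}{-21225 + 3160}\right) = 60117 \left(\frac{15453}{-165 + 156 + 3 \cdot 2704} + \frac{1}{-18065}\right) = 60117 \left(\frac{15453}{-165 + 156 + 8112} - \frac{1}{18065}\right) = 60117 \left(\frac{15453}{8103} - \frac{1}{18065}\right) = 60117 \left(15453 \cdot \frac{1}{8103} - \frac{1}{18065}\right) = 60117 \left(\frac{5151}{2701} - \frac{1}{18065}\right) = 60117 \cdot \frac{93050114}{48793565} = \frac{5593893703338}{48793565}$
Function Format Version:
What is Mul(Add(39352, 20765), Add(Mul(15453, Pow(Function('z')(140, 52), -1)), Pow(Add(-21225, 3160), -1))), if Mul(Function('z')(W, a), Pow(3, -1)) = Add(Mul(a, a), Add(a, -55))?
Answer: Rational(5593893703338, 48793565) ≈ 1.1464e+5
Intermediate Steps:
Function('z')(W, a) = Add(-165, Mul(3, a), Mul(3, Pow(a, 2))) (Function('z')(W, a) = Mul(3, Add(Mul(a, a), Add(a, -55))) = Mul(3, Add(Pow(a, 2), Add(-55, a))) = Mul(3, Add(-55, a, Pow(a, 2))) = Add(-165, Mul(3, a), Mul(3, Pow(a, 2))))
Mul(Add(39352, 20765), Add(Mul(15453, Pow(Function('z')(140, 52), -1)), Pow(Add(-21225, 3160), -1))) = Mul(Add(39352, 20765), Add(Mul(15453, Pow(Add(-165, Mul(3, 52), Mul(3, Pow(52, 2))), -1)), Pow(Add(-21225, 3160), -1))) = Mul(60117, Add(Mul(15453, Pow(Add(-165, 156, Mul(3, 2704)), -1)), Pow(-18065, -1))) = Mul(60117, Add(Mul(15453, Pow(Add(-165, 156, 8112), -1)), Rational(-1, 18065))) = Mul(60117, Add(Mul(15453, Pow(8103, -1)), Rational(-1, 18065))) = Mul(60117, Add(Mul(15453, Rational(1, 8103)), Rational(-1, 18065))) = Mul(60117, Add(Rational(5151, 2701), Rational(-1, 18065))) = Mul(60117, Rational(93050114, 48793565)) = Rational(5593893703338, 48793565)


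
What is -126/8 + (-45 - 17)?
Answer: -311/4 ≈ -77.750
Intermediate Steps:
-126/8 + (-45 - 17) = (⅛)*(-126) - 62 = -63/4 - 62 = -311/4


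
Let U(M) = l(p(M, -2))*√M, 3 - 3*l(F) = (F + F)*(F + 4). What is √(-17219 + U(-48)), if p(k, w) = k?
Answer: √(-17219 - 5628*I*√3) ≈ 35.831 - 136.03*I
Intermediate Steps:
l(F) = 1 - 2*F*(4 + F)/3 (l(F) = 1 - (F + F)*(F + 4)/3 = 1 - 2*F*(4 + F)/3)
U(M) = √M*(1 - 8*M/3 - 2*M²/3) (U(M) = (1 - 8*M/3 - 2*M²/3)*√M = √M*(1 - 8*M/3 - 2*M²/3))
√(-17219 + U(-48)) = √(-17219 + √(-48)*(3 - 8*(-48) - 2*(-48)²)/3) = √(-17219 + (4*I*√3)*(3 + 384 - 2*2304)/3) = √(-17219 + (4*I*√3)*(3 + 384 - 4608)/3) = √(-17219 + (⅓)*(4*I*√3)*(-4221)) = √(-17219 - 5628*I*√3)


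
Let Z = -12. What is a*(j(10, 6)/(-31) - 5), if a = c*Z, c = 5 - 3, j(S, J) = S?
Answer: 3960/31 ≈ 127.74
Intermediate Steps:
c = 2
a = -24 (a = 2*(-12) = -24)
a*(j(10, 6)/(-31) - 5) = -24*(10/(-31) - 5) = -24*(10*(-1/31) - 5) = -24*(-10/31 - 5) = -24*(-165/31) = 3960/31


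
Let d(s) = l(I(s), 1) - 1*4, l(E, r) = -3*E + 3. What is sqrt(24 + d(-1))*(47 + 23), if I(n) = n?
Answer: 70*sqrt(26) ≈ 356.93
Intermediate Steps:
l(E, r) = 3 - 3*E
d(s) = -1 - 3*s (d(s) = (3 - 3*s) - 1*4 = (3 - 3*s) - 4 = -1 - 3*s)
sqrt(24 + d(-1))*(47 + 23) = sqrt(24 + (-1 - 3*(-1)))*(47 + 23) = sqrt(24 + (-1 + 3))*70 = sqrt(24 + 2)*70 = sqrt(26)*70 = 70*sqrt(26)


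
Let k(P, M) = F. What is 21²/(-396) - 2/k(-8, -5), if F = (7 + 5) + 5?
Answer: -921/748 ≈ -1.2313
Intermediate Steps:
F = 17 (F = 12 + 5 = 17)
k(P, M) = 17
21²/(-396) - 2/k(-8, -5) = 21²/(-396) - 2/17 = 441*(-1/396) - 2*1/17 = -49/44 - 2/17 = -921/748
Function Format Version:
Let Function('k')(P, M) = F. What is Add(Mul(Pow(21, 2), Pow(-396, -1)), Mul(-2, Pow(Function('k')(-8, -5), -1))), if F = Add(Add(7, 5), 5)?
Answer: Rational(-921, 748) ≈ -1.2313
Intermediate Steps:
F = 17 (F = Add(12, 5) = 17)
Function('k')(P, M) = 17
Add(Mul(Pow(21, 2), Pow(-396, -1)), Mul(-2, Pow(Function('k')(-8, -5), -1))) = Add(Mul(Pow(21, 2), Pow(-396, -1)), Mul(-2, Pow(17, -1))) = Add(Mul(441, Rational(-1, 396)), Mul(-2, Rational(1, 17))) = Add(Rational(-49, 44), Rational(-2, 17)) = Rational(-921, 748)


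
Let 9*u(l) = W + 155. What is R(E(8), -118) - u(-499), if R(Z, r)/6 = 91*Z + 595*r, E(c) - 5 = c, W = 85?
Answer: -1242566/3 ≈ -4.1419e+5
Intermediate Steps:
E(c) = 5 + c
R(Z, r) = 546*Z + 3570*r (R(Z, r) = 6*(91*Z + 595*r) = 546*Z + 3570*r)
u(l) = 80/3 (u(l) = (85 + 155)/9 = (1/9)*240 = 80/3)
R(E(8), -118) - u(-499) = (546*(5 + 8) + 3570*(-118)) - 1*80/3 = (546*13 - 421260) - 80/3 = (7098 - 421260) - 80/3 = -414162 - 80/3 = -1242566/3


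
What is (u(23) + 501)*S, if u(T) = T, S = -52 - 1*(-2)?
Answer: -26200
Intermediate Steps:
S = -50 (S = -52 + 2 = -50)
(u(23) + 501)*S = (23 + 501)*(-50) = 524*(-50) = -26200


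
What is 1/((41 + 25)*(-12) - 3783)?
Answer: -1/4575 ≈ -0.00021858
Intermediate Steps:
1/((41 + 25)*(-12) - 3783) = 1/(66*(-12) - 3783) = 1/(-792 - 3783) = 1/(-4575) = -1/4575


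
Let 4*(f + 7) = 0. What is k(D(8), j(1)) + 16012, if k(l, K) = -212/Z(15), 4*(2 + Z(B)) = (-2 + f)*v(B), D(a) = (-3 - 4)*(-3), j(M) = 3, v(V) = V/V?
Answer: 273052/17 ≈ 16062.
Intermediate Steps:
f = -7 (f = -7 + (¼)*0 = -7 + 0 = -7)
v(V) = 1
D(a) = 21 (D(a) = -7*(-3) = 21)
Z(B) = -17/4 (Z(B) = -2 + ((-2 - 7)*1)/4 = -2 + (-9*1)/4 = -2 + (¼)*(-9) = -2 - 9/4 = -17/4)
k(l, K) = 848/17 (k(l, K) = -212/(-17/4) = -212*(-4/17) = 848/17)
k(D(8), j(1)) + 16012 = 848/17 + 16012 = 273052/17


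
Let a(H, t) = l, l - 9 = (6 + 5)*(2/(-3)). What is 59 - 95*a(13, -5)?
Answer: -298/3 ≈ -99.333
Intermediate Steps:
l = 5/3 (l = 9 + (6 + 5)*(2/(-3)) = 9 + 11*(2*(-⅓)) = 9 + 11*(-⅔) = 9 - 22/3 = 5/3 ≈ 1.6667)
a(H, t) = 5/3
59 - 95*a(13, -5) = 59 - 95*5/3 = 59 - 475/3 = -298/3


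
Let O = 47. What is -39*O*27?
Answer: -49491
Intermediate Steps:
-39*O*27 = -39*47*27 = -1833*27 = -49491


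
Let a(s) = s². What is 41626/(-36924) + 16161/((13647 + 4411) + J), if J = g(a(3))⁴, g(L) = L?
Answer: -214030865/454515978 ≈ -0.47090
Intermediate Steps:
J = 6561 (J = (3²)⁴ = 9⁴ = 6561)
41626/(-36924) + 16161/((13647 + 4411) + J) = 41626/(-36924) + 16161/((13647 + 4411) + 6561) = 41626*(-1/36924) + 16161/(18058 + 6561) = -20813/18462 + 16161/24619 = -214030865/454515978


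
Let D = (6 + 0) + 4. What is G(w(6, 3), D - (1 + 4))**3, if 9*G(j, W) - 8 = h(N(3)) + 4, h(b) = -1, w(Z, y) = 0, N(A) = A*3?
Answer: 1331/729 ≈ 1.8258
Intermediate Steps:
D = 10 (D = 6 + 4 = 10)
N(A) = 3*A
G(j, W) = 11/9 (G(j, W) = 8/9 + (-1 + 4)/9 = 8/9 + (1/9)*3 = 8/9 + 1/3 = 11/9)
G(w(6, 3), D - (1 + 4))**3 = (11/9)**3 = 1331/729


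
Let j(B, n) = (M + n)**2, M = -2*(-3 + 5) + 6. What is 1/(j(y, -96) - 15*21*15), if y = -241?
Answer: 1/4111 ≈ 0.00024325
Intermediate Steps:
M = 2 (M = -2*2 + 6 = -4 + 6 = 2)
j(B, n) = (2 + n)**2
1/(j(y, -96) - 15*21*15) = 1/((2 - 96)**2 - 15*21*15) = 1/((-94)**2 - 315*15) = 1/(8836 - 4725) = 1/4111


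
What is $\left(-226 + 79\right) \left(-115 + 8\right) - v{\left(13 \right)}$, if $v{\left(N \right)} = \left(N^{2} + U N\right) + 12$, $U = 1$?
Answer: $15535$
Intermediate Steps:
$v{\left(N \right)} = 12 + N + N^{2}$ ($v{\left(N \right)} = \left(N^{2} + 1 N\right) + 12 = \left(N^{2} + N\right) + 12 = \left(N + N^{2}\right) + 12 = 12 + N + N^{2}$)
$\left(-226 + 79\right) \left(-115 + 8\right) - v{\left(13 \right)} = \left(-226 + 79\right) \left(-115 + 8\right) - \left(12 + 13 + 13^{2}\right) = \left(-147\right) \left(-107\right) - \left(12 + 13 + 169\right) = 15729 - 194 = 15535$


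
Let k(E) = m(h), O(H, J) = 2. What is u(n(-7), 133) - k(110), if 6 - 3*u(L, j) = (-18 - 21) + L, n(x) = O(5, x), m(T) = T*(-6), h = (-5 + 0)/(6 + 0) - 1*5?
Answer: -62/3 ≈ -20.667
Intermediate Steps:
h = -35/6 (h = -5/6 - 5 = -35/6 ≈ -5.8333)
m(T) = -6*T
k(E) = 35 (k(E) = -6*(-35/6) = 35)
n(x) = 2
u(L, j) = 15 - L/3 (u(L, j) = 2 - ((-18 - 21) + L)/3 = 2 - (-39 + L)/3 = 2 + (13 - L/3) = 15 - L/3)
u(n(-7), 133) - k(110) = (15 - 1/3*2) - 1*35 = (15 - 2/3) - 35 = 43/3 - 35 = -62/3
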